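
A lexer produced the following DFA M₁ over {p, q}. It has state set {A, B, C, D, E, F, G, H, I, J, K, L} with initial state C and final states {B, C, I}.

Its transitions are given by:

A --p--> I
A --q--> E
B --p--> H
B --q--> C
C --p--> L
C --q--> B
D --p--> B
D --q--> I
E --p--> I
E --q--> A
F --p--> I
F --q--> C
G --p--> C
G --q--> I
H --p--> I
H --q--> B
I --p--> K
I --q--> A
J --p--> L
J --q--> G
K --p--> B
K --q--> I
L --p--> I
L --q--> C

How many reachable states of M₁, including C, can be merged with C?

First remove the unreachable states {D,F,G,J}; 8 states remain.
P0 = {B,C,I} | {A,E,H,K,L}.
Split {B,C,I} by δ(·,q) → {B,C} and {I}.
On input p, block {A,E,H,K,L} splits into {A,E,H,L} and {K}.
On input q, block {A,E,H,L} splits into {A,E} and {H,L}.
No further refinement is possible. Final partition (5 blocks): {B,C} | {A,E} | {I} | {K} | {H,L}.
State C belongs to the block {B,C}, which has 2 states.

2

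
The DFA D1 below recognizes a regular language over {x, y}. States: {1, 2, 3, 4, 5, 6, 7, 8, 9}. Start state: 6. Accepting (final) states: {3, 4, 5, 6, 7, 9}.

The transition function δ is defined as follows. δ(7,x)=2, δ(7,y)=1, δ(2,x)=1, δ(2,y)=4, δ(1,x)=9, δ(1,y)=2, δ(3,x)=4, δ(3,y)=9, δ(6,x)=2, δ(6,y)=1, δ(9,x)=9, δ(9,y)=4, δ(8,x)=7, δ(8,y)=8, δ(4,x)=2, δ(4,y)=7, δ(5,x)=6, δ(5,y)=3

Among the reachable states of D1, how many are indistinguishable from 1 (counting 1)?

First remove the unreachable states {3,5,8}; 6 states remain.
Start with accepting vs non-accepting: {4,6,7,9} | {1,2}.
Refine {4,6,7,9} on symbol x: members go to different blocks, giving {4,6,7} and {9}.
Split {4,6,7} by δ(·,y) → {6,7} and {4}.
On input x, block {1,2} splits into {1} and {2}.
Stable partition: {6,7} | {1} | {9} | {4} | {2} — 5 equivalence classes.
State 1 belongs to the block {1}, which has 1 states.

1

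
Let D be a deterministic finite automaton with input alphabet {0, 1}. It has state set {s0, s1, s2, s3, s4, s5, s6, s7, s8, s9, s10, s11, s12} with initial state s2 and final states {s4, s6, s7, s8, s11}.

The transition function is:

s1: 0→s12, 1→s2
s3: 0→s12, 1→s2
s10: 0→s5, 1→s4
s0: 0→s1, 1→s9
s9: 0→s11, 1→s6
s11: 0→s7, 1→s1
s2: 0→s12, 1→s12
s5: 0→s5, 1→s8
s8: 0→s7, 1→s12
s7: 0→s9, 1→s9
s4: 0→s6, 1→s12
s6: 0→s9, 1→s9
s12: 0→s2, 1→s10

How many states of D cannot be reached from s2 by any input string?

No path from s2 leads to s0, s3; the other 11 states are all reachable.

2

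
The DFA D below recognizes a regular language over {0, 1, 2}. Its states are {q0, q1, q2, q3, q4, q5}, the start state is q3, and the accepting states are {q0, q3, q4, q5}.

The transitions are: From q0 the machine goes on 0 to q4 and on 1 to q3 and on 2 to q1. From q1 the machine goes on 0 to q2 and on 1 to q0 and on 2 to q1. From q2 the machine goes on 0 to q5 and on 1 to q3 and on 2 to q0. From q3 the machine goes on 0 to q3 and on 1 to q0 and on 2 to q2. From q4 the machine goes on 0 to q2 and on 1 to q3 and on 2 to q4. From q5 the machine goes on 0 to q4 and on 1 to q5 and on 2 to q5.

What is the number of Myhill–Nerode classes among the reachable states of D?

P0 = {q0,q3,q4,q5} | {q1,q2}.
Refine {q0,q3,q4,q5} on symbol 0: members go to different blocks, giving {q0,q3,q5} and {q4}.
Split {q0,q3,q5} by δ(·,0) → {q0,q5} and {q3}.
Refine {q0,q5} on symbol 1: members go to different blocks, giving {q0} and {q5}.
Refine {q1,q2} on symbol 0: members go to different blocks, giving {q1} and {q2}.
The partition is now stable with 6 blocks: {q0} | {q1} | {q4} | {q3} | {q5} | {q2}.

6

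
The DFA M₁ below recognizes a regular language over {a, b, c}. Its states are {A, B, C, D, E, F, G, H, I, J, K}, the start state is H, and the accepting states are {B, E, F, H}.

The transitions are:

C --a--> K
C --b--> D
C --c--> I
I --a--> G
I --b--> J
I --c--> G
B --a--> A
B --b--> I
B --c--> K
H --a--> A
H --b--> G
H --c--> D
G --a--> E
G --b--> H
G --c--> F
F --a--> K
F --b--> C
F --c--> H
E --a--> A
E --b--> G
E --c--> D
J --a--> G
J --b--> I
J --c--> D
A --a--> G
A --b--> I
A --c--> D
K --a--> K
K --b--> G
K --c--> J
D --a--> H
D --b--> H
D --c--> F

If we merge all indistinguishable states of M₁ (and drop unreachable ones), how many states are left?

States {B} cannot be reached from the start state, so discard them.
P0 = {E,F,H} | {A,C,D,G,I,J,K}.
Refine {E,F,H} on symbol c: members go to different blocks, giving {E,H} and {F}.
On input a, block {A,C,D,G,I,J,K} splits into {A,C,I,J,K} and {D,G}.
Refine {A,C,I,J,K} on symbol a: members go to different blocks, giving {A,I,J} and {C,K}.
No further refinement is possible. Final partition (5 blocks): {E,H} | {A,I,J} | {F} | {D,G} | {C,K}.

5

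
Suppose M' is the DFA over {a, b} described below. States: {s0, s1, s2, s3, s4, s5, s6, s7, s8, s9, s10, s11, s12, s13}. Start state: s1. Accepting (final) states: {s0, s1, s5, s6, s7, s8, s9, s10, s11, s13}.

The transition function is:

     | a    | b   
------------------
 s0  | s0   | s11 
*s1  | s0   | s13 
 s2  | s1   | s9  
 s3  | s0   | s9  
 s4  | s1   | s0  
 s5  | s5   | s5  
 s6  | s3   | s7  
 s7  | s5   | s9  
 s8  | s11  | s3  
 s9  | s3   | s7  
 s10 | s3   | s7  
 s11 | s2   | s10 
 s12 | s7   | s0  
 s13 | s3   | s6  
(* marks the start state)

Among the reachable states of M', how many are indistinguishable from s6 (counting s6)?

3

States {s4,s8,s12} cannot be reached from the start state, so discard them.
P0 = {s0,s1,s5,s6,s7,s9,s10,s11,s13} | {s2,s3}.
On input a, block {s0,s1,s5,s6,s7,s9,s10,s11,s13} splits into {s6,s9,s10,s11,s13} and {s0,s1,s5,s7}.
Refine {s6,s9,s10,s11,s13} on symbol b: members go to different blocks, giving {s6,s9,s10} and {s11,s13}.
On input b, block {s0,s1,s5,s7} splits into {s0,s1} and {s5} and {s7}.
No further refinement is possible. Final partition (6 blocks): {s6,s9,s10} | {s2,s3} | {s0,s1} | {s11,s13} | {s5} | {s7}.
The equivalence class containing s6 is {s6,s9,s10}, of size 3.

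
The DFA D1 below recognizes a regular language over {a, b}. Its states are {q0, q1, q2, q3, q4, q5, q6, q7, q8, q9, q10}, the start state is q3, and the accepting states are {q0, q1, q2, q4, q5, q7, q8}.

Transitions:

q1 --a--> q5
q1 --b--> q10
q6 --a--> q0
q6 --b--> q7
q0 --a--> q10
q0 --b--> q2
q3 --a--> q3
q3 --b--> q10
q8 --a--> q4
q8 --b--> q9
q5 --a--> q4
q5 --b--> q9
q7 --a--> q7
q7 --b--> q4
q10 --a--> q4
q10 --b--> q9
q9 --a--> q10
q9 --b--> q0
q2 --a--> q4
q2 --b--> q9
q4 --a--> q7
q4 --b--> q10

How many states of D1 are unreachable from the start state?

4

No path from q3 leads to q1, q5, q6, q8; the other 7 states are all reachable.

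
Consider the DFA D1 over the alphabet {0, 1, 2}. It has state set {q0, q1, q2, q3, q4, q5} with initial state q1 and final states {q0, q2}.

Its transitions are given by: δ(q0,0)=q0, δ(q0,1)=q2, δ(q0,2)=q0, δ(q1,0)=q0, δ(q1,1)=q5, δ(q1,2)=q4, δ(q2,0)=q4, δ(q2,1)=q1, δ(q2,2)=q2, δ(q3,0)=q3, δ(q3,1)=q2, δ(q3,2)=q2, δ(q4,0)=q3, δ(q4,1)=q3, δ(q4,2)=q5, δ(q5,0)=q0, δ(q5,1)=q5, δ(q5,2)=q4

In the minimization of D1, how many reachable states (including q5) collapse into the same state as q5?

2

All states are reachable from the start state.
P0 = {q0,q2} | {q1,q3,q4,q5}.
Split {q0,q2} by δ(·,0) → {q0} and {q2}.
Refine {q1,q3,q4,q5} on symbol 0: members go to different blocks, giving {q1,q5} and {q3,q4}.
Split {q3,q4} by δ(·,1) → {q3} and {q4}.
The partition is now stable with 5 blocks: {q0} | {q1,q5} | {q2} | {q3} | {q4}.
The equivalence class containing q5 is {q1,q5}, of size 2.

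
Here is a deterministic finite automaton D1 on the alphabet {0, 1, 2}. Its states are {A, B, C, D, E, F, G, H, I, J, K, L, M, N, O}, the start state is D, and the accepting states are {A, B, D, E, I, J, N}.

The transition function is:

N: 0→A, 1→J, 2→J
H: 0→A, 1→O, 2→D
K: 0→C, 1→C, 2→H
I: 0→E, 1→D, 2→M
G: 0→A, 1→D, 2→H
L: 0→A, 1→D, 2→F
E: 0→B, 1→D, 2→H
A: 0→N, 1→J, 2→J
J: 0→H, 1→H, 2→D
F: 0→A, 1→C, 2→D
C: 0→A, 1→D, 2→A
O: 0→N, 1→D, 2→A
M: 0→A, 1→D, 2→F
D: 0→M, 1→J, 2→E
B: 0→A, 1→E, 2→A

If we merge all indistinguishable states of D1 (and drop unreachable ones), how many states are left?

8

First remove the unreachable states {G,I,K,L}; 11 states remain.
Initial partition by acceptance: {A,B,D,E,J,N} | {C,F,H,M,O}.
On input 0, block {A,B,D,E,J,N} splits into {A,B,E,N} and {D,J}.
On input 1, block {A,B,E,N} splits into {A,E,N} and {B}.
Split {A,E,N} by δ(·,0) → {A,N} and {E}.
Split {C,F,H,M,O} by δ(·,1) → {C,M,O} and {F,H}.
Refine {C,M,O} on symbol 2: members go to different blocks, giving {C,O} and {M}.
On input 0, block {D,J} splits into {D} and {J}.
No further refinement is possible. Final partition (8 blocks): {A,N} | {C,O} | {D} | {B} | {E} | {F,H} | {M} | {J}.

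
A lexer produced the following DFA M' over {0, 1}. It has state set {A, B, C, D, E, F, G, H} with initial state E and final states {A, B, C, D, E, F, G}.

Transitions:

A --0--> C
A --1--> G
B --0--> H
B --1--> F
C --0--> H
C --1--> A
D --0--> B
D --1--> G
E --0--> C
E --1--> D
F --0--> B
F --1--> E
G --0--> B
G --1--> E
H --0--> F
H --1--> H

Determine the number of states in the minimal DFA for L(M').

All states are reachable from the start state.
Initial partition by acceptance: {A,B,C,D,E,F,G} | {H}.
Refine {A,B,C,D,E,F,G} on symbol 0: members go to different blocks, giving {A,D,E,F,G} and {B,C}.
Stable partition: {A,D,E,F,G} | {H} | {B,C} — 3 equivalence classes.

3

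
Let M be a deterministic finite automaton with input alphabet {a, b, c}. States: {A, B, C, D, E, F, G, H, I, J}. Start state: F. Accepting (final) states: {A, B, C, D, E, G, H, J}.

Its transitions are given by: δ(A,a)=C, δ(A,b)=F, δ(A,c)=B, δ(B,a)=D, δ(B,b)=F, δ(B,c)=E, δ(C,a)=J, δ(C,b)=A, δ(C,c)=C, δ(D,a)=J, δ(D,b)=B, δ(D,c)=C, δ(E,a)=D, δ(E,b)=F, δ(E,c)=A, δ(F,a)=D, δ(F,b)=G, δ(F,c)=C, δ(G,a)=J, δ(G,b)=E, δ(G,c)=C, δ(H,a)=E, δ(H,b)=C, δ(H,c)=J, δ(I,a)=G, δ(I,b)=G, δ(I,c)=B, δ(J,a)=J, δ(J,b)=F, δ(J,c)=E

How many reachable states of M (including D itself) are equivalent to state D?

3

States {H,I} cannot be reached from the start state, so discard them.
Initial partition by acceptance: {A,B,C,D,E,G,J} | {F}.
Split {A,B,C,D,E,G,J} by δ(·,b) → {A,B,E,J} and {C,D,G}.
Refine {A,B,E,J} on symbol a: members go to different blocks, giving {A,B,E} and {J}.
No further refinement is possible. Final partition (4 blocks): {A,B,E} | {F} | {C,D,G} | {J}.
State D belongs to the block {C,D,G}, which has 3 states.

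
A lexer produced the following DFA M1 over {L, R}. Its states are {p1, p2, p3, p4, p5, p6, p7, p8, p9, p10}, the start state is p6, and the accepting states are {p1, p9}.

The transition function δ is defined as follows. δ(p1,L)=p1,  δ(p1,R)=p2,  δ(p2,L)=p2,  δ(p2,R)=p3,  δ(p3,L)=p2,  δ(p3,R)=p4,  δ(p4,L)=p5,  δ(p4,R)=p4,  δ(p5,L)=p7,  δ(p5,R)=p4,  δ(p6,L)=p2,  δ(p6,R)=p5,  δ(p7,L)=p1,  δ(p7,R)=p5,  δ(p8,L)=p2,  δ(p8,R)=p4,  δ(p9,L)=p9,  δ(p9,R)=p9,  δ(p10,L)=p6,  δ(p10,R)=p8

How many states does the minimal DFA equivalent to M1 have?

7

First remove the unreachable states {p8,p9,p10}; 7 states remain.
Start with accepting vs non-accepting: {p1} | {p2,p3,p4,p5,p6,p7}.
Split {p2,p3,p4,p5,p6,p7} by δ(·,L) → {p2,p3,p4,p5,p6} and {p7}.
Split {p2,p3,p4,p5,p6} by δ(·,L) → {p2,p3,p4,p6} and {p5}.
On input L, block {p2,p3,p4,p6} splits into {p2,p3,p6} and {p4}.
Refine {p2,p3,p6} on symbol R: members go to different blocks, giving {p2} and {p3} and {p6}.
Stable partition: {p1} | {p2} | {p7} | {p5} | {p4} | {p3} | {p6} — 7 equivalence classes.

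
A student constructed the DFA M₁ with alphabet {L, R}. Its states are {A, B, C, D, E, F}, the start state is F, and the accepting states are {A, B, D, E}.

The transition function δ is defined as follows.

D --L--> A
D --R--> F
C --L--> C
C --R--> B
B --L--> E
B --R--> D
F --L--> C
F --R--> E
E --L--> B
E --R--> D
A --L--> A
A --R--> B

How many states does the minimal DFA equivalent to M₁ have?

4

Initial partition by acceptance: {A,B,D,E} | {C,F}.
On input R, block {A,B,D,E} splits into {A,B,E} and {D}.
Refine {A,B,E} on symbol R: members go to different blocks, giving {B,E} and {A}.
No further refinement is possible. Final partition (4 blocks): {B,E} | {C,F} | {D} | {A}.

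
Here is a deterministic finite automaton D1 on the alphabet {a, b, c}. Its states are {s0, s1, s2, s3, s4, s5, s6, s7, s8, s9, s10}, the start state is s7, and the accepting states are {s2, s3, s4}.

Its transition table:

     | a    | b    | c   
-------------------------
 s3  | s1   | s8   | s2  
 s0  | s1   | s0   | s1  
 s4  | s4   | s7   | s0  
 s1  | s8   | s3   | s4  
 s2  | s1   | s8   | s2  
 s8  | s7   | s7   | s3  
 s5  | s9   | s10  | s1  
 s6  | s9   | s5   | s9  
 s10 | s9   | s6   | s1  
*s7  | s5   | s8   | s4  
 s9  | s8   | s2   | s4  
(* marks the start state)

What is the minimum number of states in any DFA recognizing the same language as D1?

6

Every state is reachable, so we keep all 11.
P0 = {s2,s3,s4} | {s0,s1,s5,s6,s7,s8,s9,s10}.
Refine {s2,s3,s4} on symbol a: members go to different blocks, giving {s2,s3} and {s4}.
On input b, block {s0,s1,s5,s6,s7,s8,s9,s10} splits into {s0,s5,s6,s7,s8,s10} and {s1,s9}.
Split {s0,s5,s6,s7,s8,s10} by δ(·,a) → {s0,s5,s6,s10} and {s7,s8}.
Split {s7,s8} by δ(·,a) → {s7} and {s8}.
No further refinement is possible. Final partition (6 blocks): {s2,s3} | {s0,s5,s6,s10} | {s4} | {s1,s9} | {s7} | {s8}.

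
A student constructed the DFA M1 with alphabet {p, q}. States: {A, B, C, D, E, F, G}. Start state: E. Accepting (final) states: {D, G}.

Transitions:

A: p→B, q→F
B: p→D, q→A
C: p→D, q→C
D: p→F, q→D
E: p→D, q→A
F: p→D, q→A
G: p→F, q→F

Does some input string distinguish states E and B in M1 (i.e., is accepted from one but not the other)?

No

States {C,G} cannot be reached from the start state, so discard them.
Initial partition by acceptance: {D} | {A,B,E,F}.
On input p, block {A,B,E,F} splits into {B,E,F} and {A}.
Stable partition: {D} | {B,E,F} | {A} — 3 equivalence classes.
E and B lie in the same block of the stable partition, so they are equivalent — no string distinguishes them.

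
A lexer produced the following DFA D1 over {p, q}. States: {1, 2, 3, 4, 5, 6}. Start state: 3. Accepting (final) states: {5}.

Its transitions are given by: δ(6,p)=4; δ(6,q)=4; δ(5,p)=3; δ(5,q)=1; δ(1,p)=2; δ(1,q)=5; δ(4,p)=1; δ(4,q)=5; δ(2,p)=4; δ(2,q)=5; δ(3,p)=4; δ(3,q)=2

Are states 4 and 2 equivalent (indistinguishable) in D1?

Yes

First remove the unreachable states {6}; 5 states remain.
Start with accepting vs non-accepting: {5} | {1,2,3,4}.
On input q, block {1,2,3,4} splits into {1,2,4} and {3}.
No further refinement is possible. Final partition (3 blocks): {5} | {1,2,4} | {3}.
4 and 2 lie in the same block of the stable partition, so they are equivalent — no string distinguishes them.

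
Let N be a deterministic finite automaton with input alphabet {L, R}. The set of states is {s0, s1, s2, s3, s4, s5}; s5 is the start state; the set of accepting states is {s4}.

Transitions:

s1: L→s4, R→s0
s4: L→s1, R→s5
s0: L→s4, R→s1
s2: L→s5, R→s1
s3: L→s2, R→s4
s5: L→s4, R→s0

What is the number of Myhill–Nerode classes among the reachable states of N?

2

States {s2,s3} cannot be reached from the start state, so discard them.
P0 = {s4} | {s0,s1,s5}.
The partition is now stable with 2 blocks: {s4} | {s0,s1,s5}.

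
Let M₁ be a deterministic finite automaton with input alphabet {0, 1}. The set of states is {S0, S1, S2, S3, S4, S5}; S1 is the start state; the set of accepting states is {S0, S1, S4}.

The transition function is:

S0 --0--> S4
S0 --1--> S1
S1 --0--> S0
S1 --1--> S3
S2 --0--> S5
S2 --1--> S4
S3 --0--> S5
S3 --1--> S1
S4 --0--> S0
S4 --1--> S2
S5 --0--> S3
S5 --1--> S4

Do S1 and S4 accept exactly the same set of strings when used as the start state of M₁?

Initial partition by acceptance: {S0,S1,S4} | {S2,S3,S5}.
On input 1, block {S0,S1,S4} splits into {S1,S4} and {S0}.
The partition is now stable with 3 blocks: {S1,S4} | {S2,S3,S5} | {S0}.
S1 and S4 lie in the same block of the stable partition, so they are equivalent — no string distinguishes them.

Yes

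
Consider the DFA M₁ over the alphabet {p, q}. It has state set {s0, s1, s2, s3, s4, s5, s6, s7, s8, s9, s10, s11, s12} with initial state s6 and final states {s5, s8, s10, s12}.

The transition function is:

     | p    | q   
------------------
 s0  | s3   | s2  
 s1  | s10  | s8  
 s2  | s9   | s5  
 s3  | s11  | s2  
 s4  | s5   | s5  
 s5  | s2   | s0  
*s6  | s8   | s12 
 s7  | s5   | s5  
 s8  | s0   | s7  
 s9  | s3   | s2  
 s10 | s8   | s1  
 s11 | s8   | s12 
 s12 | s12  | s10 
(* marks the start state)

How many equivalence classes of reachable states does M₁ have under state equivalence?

Reachable states from the start: {s0,s1,s2,s3,s5,s6,s7,s8,s9,s10,s11,s12}. Unreachable: {s4} — drop them.
Initial partition by acceptance: {s5,s8,s10,s12} | {s0,s1,s2,s3,s6,s7,s9,s11}.
Split {s5,s8,s10,s12} by δ(·,p) → {s5,s8} and {s10,s12}.
On input p, block {s0,s1,s2,s3,s6,s7,s9,s11} splits into {s0,s2,s3,s9} and {s6,s7,s11} and {s1}.
On input q, block {s5,s8} splits into {s5} and {s8}.
Refine {s0,s2,s3,s9} on symbol p: members go to different blocks, giving {s0,s2,s9} and {s3}.
Refine {s0,s2,s9} on symbol p: members go to different blocks, giving {s0,s9} and {s2}.
On input p, block {s10,s12} splits into {s10} and {s12}.
Split {s6,s7,s11} by δ(·,p) → {s6,s11} and {s7}.
The partition is now stable with 10 blocks: {s5} | {s0,s9} | {s10} | {s6,s11} | {s1} | {s8} | {s3} | {s2} | {s12} | {s7}.

10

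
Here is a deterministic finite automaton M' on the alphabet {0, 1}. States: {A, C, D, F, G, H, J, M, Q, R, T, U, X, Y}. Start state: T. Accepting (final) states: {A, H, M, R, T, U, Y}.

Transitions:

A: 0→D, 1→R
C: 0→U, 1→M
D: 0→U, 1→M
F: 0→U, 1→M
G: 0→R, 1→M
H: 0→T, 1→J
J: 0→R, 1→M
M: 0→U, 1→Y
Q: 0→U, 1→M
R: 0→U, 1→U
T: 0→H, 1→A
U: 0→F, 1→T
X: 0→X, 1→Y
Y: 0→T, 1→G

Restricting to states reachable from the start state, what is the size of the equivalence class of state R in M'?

States {C,Q,X} cannot be reached from the start state, so discard them.
Start with accepting vs non-accepting: {A,H,M,R,T,U,Y} | {D,F,G,J}.
Refine {A,H,M,R,T,U,Y} on symbol 0: members go to different blocks, giving {H,M,R,T,Y} and {A,U}.
On input 0, block {H,M,R,T,Y} splits into {H,T,Y} and {M,R}.
Refine {H,T,Y} on symbol 1: members go to different blocks, giving {H,Y} and {T}.
On input 0, block {D,F,G,J} splits into {D,F} and {G,J}.
On input 1, block {A,U} splits into {U} and {A}.
Refine {M,R} on symbol 1: members go to different blocks, giving {M} and {R}.
The partition is now stable with 8 blocks: {H,Y} | {D,F} | {U} | {M} | {T} | {G,J} | {A} | {R}.
The equivalence class containing R is {R}, of size 1.

1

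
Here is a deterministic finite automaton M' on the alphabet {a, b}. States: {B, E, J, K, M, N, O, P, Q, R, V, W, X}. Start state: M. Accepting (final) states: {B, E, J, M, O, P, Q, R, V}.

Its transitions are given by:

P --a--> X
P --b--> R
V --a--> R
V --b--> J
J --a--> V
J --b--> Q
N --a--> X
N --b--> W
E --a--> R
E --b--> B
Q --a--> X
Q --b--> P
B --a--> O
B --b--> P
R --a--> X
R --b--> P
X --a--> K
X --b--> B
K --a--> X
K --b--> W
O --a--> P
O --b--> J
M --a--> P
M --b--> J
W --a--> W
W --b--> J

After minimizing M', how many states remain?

First remove the unreachable states {E,N}; 11 states remain.
Start with accepting vs non-accepting: {B,J,M,O,P,Q,R,V} | {K,W,X}.
Refine {B,J,M,O,P,Q,R,V} on symbol a: members go to different blocks, giving {B,J,M,O,V} and {P,Q,R}.
Split {B,J,M,O,V} by δ(·,a) → {M,O,V} and {B,J}.
On input b, block {K,W,X} splits into {W,X} and {K}.
On input a, block {W,X} splits into {W} and {X}.
Stable partition: {M,O,V} | {W} | {P,Q,R} | {B,J} | {K} | {X} — 6 equivalence classes.

6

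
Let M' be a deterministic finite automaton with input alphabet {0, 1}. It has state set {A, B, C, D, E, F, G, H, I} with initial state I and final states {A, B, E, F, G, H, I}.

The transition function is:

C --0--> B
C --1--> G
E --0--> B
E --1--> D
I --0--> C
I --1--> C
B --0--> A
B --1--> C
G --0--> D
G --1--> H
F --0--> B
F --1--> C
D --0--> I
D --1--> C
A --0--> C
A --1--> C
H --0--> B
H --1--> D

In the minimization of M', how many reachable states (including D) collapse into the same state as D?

States {E,F} cannot be reached from the start state, so discard them.
Start with accepting vs non-accepting: {A,B,G,H,I} | {C,D}.
On input 0, block {A,B,G,H,I} splits into {A,G,I} and {B,H}.
Split {A,G,I} by δ(·,1) → {A,I} and {G}.
Refine {C,D} on symbol 0: members go to different blocks, giving {C} and {D}.
Split {B,H} by δ(·,0) → {B} and {H}.
The partition is now stable with 6 blocks: {A,I} | {C} | {B} | {G} | {D} | {H}.
The equivalence class containing D is {D}, of size 1.

1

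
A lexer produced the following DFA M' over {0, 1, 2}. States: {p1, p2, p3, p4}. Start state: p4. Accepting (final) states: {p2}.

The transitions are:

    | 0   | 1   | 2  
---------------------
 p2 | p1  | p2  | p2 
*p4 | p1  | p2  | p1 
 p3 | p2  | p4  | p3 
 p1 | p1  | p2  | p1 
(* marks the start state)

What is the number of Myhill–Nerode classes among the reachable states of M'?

States {p3} cannot be reached from the start state, so discard them.
P0 = {p2} | {p1,p4}.
No further refinement is possible. Final partition (2 blocks): {p2} | {p1,p4}.

2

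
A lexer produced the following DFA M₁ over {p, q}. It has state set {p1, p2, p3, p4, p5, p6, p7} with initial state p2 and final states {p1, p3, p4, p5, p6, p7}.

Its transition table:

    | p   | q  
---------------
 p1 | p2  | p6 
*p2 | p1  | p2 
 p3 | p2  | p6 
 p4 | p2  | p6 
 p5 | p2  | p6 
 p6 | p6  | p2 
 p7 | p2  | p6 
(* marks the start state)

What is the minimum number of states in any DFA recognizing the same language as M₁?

States {p3,p4,p5,p7} cannot be reached from the start state, so discard them.
Start with accepting vs non-accepting: {p1,p6} | {p2}.
Split {p1,p6} by δ(·,p) → {p1} and {p6}.
No further refinement is possible. Final partition (3 blocks): {p1} | {p2} | {p6}.

3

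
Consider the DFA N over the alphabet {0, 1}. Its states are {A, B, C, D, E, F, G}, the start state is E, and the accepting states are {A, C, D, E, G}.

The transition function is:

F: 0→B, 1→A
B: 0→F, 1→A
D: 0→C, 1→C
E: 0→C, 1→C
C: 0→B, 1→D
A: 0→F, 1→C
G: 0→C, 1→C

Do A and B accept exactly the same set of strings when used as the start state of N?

No

First remove the unreachable states {G}; 6 states remain.
Start with accepting vs non-accepting: {A,C,D,E} | {B,F}.
Split {A,C,D,E} by δ(·,0) → {A,C} and {D,E}.
Refine {A,C} on symbol 1: members go to different blocks, giving {A} and {C}.
No further refinement is possible. Final partition (4 blocks): {A} | {B,F} | {D,E} | {C}.
A and B end up in different blocks, so they are distinguishable. For instance, the string 'ε' is accepted from only A.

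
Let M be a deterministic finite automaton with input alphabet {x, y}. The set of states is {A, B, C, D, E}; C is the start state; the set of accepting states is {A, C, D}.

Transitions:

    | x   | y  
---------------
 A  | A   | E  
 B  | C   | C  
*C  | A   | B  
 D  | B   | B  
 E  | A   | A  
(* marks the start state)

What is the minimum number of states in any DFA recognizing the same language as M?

2

First remove the unreachable states {D}; 4 states remain.
Start with accepting vs non-accepting: {A,C} | {B,E}.
Stable partition: {A,C} | {B,E} — 2 equivalence classes.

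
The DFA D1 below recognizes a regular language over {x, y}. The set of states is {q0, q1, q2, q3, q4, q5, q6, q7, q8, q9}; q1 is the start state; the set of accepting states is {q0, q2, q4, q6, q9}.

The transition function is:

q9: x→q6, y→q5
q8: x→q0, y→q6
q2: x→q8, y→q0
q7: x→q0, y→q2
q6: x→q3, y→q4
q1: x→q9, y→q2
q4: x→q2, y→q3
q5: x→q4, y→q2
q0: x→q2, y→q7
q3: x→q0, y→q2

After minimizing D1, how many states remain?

3

All states are reachable from the start state.
Start with accepting vs non-accepting: {q0,q2,q4,q6,q9} | {q1,q3,q5,q7,q8}.
Split {q0,q2,q4,q6,q9} by δ(·,x) → {q0,q4,q9} and {q2,q6}.
The partition is now stable with 3 blocks: {q0,q4,q9} | {q1,q3,q5,q7,q8} | {q2,q6}.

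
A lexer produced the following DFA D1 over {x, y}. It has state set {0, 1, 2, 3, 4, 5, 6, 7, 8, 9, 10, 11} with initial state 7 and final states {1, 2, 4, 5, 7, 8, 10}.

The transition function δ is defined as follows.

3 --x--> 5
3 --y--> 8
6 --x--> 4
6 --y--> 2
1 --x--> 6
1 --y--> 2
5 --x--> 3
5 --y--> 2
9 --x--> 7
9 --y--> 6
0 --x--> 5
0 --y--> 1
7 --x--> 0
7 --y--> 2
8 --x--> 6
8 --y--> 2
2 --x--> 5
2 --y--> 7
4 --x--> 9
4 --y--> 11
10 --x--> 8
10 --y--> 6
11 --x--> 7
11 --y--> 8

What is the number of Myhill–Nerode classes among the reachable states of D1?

First remove the unreachable states {10}; 11 states remain.
Start with accepting vs non-accepting: {1,2,4,5,7,8} | {0,3,6,9,11}.
Refine {1,2,4,5,7,8} on symbol x: members go to different blocks, giving {1,4,5,7,8} and {2}.
Split {1,4,5,7,8} by δ(·,y) → {1,5,7,8} and {4}.
Split {0,3,6,9,11} by δ(·,x) → {0,3,9,11} and {6}.
Split {1,5,7,8} by δ(·,x) → {1,8} and {5,7}.
Refine {0,3,9,11} on symbol y: members go to different blocks, giving {0,3,11} and {9}.
Stable partition: {1,8} | {0,3,11} | {2} | {4} | {6} | {5,7} | {9} — 7 equivalence classes.

7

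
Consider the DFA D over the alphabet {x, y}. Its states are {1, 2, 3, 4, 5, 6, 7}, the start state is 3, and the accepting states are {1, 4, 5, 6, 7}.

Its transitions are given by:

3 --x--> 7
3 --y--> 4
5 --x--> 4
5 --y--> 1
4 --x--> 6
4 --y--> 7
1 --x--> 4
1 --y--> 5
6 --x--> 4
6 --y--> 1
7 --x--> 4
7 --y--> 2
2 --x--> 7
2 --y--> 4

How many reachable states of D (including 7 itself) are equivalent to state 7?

Initial partition by acceptance: {1,4,5,6,7} | {2,3}.
Refine {1,4,5,6,7} on symbol y: members go to different blocks, giving {1,4,5,6} and {7}.
Split {1,4,5,6} by δ(·,y) → {1,5,6} and {4}.
Stable partition: {1,5,6} | {2,3} | {7} | {4} — 4 equivalence classes.
State 7 belongs to the block {7}, which has 1 states.

1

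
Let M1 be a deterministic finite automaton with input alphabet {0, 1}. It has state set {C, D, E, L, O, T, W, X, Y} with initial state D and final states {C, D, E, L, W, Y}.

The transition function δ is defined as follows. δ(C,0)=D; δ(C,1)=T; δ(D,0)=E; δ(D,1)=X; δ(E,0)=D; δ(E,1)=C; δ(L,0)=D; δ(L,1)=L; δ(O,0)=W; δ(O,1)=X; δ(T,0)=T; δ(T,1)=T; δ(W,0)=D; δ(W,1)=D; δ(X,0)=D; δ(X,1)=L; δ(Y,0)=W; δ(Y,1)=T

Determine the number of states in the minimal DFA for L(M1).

6

States {O,W,Y} cannot be reached from the start state, so discard them.
Initial partition by acceptance: {C,D,E,L} | {T,X}.
On input 1, block {C,D,E,L} splits into {C,D} and {E,L}.
Refine {C,D} on symbol 0: members go to different blocks, giving {C} and {D}.
Refine {T,X} on symbol 0: members go to different blocks, giving {X} and {T}.
On input 1, block {E,L} splits into {E} and {L}.
Stable partition: {C} | {X} | {E} | {D} | {T} | {L} — 6 equivalence classes.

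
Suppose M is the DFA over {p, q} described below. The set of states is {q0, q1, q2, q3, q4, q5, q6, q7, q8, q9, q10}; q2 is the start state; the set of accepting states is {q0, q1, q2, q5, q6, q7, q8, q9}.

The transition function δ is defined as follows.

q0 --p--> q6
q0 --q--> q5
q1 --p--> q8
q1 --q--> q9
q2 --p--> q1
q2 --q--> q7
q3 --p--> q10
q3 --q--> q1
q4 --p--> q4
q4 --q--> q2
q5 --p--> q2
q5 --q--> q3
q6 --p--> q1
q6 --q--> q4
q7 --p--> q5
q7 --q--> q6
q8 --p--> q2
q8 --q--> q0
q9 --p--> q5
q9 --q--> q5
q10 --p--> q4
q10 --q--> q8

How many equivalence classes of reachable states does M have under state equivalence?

Every state is reachable, so we keep all 11.
Start with accepting vs non-accepting: {q0,q1,q2,q5,q6,q7,q8,q9} | {q3,q4,q10}.
Refine {q0,q1,q2,q5,q6,q7,q8,q9} on symbol q: members go to different blocks, giving {q0,q1,q2,q7,q8,q9} and {q5,q6}.
Split {q0,q1,q2,q7,q8,q9} by δ(·,p) → {q0,q7,q9} and {q1,q2,q8}.
The partition is now stable with 4 blocks: {q0,q7,q9} | {q3,q4,q10} | {q5,q6} | {q1,q2,q8}.

4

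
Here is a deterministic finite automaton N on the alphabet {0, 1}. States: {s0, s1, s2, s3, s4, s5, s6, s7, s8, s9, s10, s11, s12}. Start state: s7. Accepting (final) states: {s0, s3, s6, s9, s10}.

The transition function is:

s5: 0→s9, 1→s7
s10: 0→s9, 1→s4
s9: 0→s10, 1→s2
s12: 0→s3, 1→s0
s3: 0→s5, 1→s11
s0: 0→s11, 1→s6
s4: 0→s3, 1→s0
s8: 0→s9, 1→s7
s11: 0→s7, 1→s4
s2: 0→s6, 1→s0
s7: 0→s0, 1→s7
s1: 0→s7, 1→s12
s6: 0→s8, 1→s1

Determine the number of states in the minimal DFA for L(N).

Every state is reachable, so we keep all 13.
Start with accepting vs non-accepting: {s0,s3,s6,s9,s10} | {s1,s2,s4,s5,s7,s8,s11,s12}.
Refine {s0,s3,s6,s9,s10} on symbol 0: members go to different blocks, giving {s0,s3,s6} and {s9,s10}.
Refine {s0,s3,s6} on symbol 1: members go to different blocks, giving {s3,s6} and {s0}.
Refine {s1,s2,s4,s5,s7,s8,s11,s12} on symbol 0: members go to different blocks, giving {s2,s4,s12} and {s1,s11} and {s5,s8} and {s7}.
Stable partition: {s3,s6} | {s2,s4,s12} | {s9,s10} | {s0} | {s1,s11} | {s5,s8} | {s7} — 7 equivalence classes.

7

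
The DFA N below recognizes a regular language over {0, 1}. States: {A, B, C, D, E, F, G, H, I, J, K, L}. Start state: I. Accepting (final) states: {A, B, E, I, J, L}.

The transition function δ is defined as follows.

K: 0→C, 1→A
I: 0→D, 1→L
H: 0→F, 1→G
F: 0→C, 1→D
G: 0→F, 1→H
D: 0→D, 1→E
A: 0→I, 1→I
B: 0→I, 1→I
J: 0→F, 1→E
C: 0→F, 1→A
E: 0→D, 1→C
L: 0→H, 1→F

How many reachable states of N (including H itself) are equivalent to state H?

States {B,J,K} cannot be reached from the start state, so discard them.
Start with accepting vs non-accepting: {A,E,I,L} | {C,D,F,G,H}.
Split {A,E,I,L} by δ(·,0) → {E,I,L} and {A}.
Refine {E,I,L} on symbol 1: members go to different blocks, giving {E,L} and {I}.
On input 1, block {C,D,F,G,H} splits into {F,G,H} and {C} and {D}.
Refine {E,L} on symbol 0: members go to different blocks, giving {E} and {L}.
On input 0, block {F,G,H} splits into {G,H} and {F}.
No further refinement is possible. Final partition (8 blocks): {E} | {G,H} | {A} | {I} | {C} | {D} | {L} | {F}.
State H belongs to the block {G,H}, which has 2 states.

2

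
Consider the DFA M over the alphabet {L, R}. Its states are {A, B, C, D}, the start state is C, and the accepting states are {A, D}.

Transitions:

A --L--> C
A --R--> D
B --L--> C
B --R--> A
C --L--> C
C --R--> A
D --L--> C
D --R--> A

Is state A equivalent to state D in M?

Yes

First remove the unreachable states {B}; 3 states remain.
Initial partition by acceptance: {A,D} | {C}.
The partition is now stable with 2 blocks: {A,D} | {C}.
A and D lie in the same block of the stable partition, so they are equivalent — no string distinguishes them.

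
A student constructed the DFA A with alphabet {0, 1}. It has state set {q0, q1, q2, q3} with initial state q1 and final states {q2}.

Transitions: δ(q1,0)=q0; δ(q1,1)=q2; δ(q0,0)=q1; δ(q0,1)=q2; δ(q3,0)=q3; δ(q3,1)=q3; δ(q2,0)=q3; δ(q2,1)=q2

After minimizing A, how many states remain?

All states are reachable from the start state.
P0 = {q2} | {q0,q1,q3}.
Refine {q0,q1,q3} on symbol 1: members go to different blocks, giving {q0,q1} and {q3}.
Stable partition: {q2} | {q0,q1} | {q3} — 3 equivalence classes.

3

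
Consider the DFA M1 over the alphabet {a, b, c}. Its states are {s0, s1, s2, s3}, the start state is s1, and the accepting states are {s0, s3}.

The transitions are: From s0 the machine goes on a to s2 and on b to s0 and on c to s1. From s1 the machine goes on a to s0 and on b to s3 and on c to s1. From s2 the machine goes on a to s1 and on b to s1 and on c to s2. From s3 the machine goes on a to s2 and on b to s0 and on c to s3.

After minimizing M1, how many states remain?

All states are reachable from the start state.
Initial partition by acceptance: {s0,s3} | {s1,s2}.
On input c, block {s0,s3} splits into {s0} and {s3}.
Split {s1,s2} by δ(·,a) → {s1} and {s2}.
No further refinement is possible. Final partition (4 blocks): {s0} | {s1} | {s3} | {s2}.

4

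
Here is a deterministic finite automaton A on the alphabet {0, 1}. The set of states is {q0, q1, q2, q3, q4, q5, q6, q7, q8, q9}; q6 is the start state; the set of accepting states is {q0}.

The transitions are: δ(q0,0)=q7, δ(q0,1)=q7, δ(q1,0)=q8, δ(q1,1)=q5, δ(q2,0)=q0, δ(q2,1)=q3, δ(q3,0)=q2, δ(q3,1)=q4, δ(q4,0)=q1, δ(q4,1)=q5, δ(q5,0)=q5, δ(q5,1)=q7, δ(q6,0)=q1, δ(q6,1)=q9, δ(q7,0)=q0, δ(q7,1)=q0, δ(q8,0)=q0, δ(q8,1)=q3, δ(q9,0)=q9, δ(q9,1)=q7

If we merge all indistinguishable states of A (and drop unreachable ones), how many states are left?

7

Every state is reachable, so we keep all 10.
Initial partition by acceptance: {q0} | {q1,q2,q3,q4,q5,q6,q7,q8,q9}.
On input 0, block {q1,q2,q3,q4,q5,q6,q7,q8,q9} splits into {q1,q3,q4,q5,q6,q9} and {q2,q7,q8}.
On input 0, block {q1,q3,q4,q5,q6,q9} splits into {q4,q5,q6,q9} and {q1,q3}.
Refine {q4,q5,q6,q9} on symbol 0: members go to different blocks, giving {q4,q6} and {q5,q9}.
On input 1, block {q2,q7,q8} splits into {q2,q8} and {q7}.
On input 1, block {q1,q3} splits into {q1} and {q3}.
No further refinement is possible. Final partition (7 blocks): {q0} | {q4,q6} | {q2,q8} | {q1} | {q5,q9} | {q7} | {q3}.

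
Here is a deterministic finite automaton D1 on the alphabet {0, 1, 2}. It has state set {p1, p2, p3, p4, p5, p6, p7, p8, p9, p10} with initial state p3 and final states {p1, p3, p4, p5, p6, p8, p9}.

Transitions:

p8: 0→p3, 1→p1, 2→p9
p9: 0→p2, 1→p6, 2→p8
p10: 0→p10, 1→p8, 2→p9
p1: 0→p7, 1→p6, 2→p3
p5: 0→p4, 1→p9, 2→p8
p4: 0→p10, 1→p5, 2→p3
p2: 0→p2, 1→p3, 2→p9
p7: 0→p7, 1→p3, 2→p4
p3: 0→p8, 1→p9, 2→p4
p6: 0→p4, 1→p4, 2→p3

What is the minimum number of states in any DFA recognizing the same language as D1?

Every state is reachable, so we keep all 10.
Initial partition by acceptance: {p1,p3,p4,p5,p6,p8,p9} | {p2,p7,p10}.
Refine {p1,p3,p4,p5,p6,p8,p9} on symbol 0: members go to different blocks, giving {p3,p5,p6,p8} and {p1,p4,p9}.
Refine {p3,p5,p6,p8} on symbol 0: members go to different blocks, giving {p3,p8} and {p5,p6}.
No further refinement is possible. Final partition (4 blocks): {p3,p8} | {p2,p7,p10} | {p1,p4,p9} | {p5,p6}.

4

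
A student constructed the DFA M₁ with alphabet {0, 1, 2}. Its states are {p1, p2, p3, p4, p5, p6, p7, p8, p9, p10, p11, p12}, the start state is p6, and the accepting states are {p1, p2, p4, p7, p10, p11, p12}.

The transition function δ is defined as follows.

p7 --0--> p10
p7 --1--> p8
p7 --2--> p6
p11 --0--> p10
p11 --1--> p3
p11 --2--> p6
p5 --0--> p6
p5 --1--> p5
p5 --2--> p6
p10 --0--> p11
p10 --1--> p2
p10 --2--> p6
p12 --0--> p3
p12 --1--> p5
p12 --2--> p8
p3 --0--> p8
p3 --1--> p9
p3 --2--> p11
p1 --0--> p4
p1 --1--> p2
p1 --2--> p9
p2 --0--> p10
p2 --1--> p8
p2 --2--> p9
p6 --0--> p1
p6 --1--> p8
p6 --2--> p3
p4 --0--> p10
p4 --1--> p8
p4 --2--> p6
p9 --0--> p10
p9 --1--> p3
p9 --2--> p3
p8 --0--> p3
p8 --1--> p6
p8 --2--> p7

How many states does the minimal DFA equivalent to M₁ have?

First remove the unreachable states {p5,p12}; 10 states remain.
P0 = {p1,p2,p4,p7,p10,p11} | {p3,p6,p8,p9}.
Refine {p1,p2,p4,p7,p10,p11} on symbol 1: members go to different blocks, giving {p2,p4,p7,p11} and {p1,p10}.
On input 0, block {p3,p6,p8,p9} splits into {p3,p8} and {p6,p9}.
Stable partition: {p2,p4,p7,p11} | {p3,p8} | {p1,p10} | {p6,p9} — 4 equivalence classes.

4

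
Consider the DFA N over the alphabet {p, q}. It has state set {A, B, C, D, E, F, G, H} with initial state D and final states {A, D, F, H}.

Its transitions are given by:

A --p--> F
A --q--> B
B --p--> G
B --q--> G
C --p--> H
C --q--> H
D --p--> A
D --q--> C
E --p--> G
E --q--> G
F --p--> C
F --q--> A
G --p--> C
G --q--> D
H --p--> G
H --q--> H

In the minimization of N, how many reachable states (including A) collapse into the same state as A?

1

Reachable states from the start: {A,B,C,D,F,G,H}. Unreachable: {E} — drop them.
Start with accepting vs non-accepting: {A,D,F,H} | {B,C,G}.
On input p, block {A,D,F,H} splits into {A,D} and {F,H}.
Refine {A,D} on symbol p: members go to different blocks, giving {A} and {D}.
On input p, block {B,C,G} splits into {B,G} and {C}.
On input p, block {B,G} splits into {B} and {G}.
Refine {F,H} on symbol p: members go to different blocks, giving {F} and {H}.
The partition is now stable with 7 blocks: {A} | {B} | {F} | {D} | {C} | {G} | {H}.
The equivalence class containing A is {A}, of size 1.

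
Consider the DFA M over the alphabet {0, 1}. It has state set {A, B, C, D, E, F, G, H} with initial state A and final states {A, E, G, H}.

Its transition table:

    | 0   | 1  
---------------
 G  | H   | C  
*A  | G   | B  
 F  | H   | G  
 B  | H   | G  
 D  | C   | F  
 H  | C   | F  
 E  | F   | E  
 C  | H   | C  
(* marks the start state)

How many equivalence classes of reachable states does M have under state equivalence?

First remove the unreachable states {D,E}; 6 states remain.
Start with accepting vs non-accepting: {A,G,H} | {B,C,F}.
On input 0, block {A,G,H} splits into {A,G} and {H}.
Refine {A,G} on symbol 0: members go to different blocks, giving {A} and {G}.
On input 1, block {B,C,F} splits into {B,F} and {C}.
No further refinement is possible. Final partition (5 blocks): {A} | {B,F} | {H} | {G} | {C}.

5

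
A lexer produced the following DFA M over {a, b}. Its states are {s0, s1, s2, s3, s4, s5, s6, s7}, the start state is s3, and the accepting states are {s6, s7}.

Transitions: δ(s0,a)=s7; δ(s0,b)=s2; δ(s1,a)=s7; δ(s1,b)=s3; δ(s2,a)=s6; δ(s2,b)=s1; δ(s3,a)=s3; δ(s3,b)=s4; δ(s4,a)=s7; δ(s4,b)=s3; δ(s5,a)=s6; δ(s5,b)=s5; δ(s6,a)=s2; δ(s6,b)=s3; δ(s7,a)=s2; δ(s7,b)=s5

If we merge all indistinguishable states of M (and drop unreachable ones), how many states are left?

6

Reachable states from the start: {s1,s2,s3,s4,s5,s6,s7}. Unreachable: {s0} — drop them.
Initial partition by acceptance: {s6,s7} | {s1,s2,s3,s4,s5}.
Split {s1,s2,s3,s4,s5} by δ(·,a) → {s1,s2,s4,s5} and {s3}.
Split {s6,s7} by δ(·,b) → {s6} and {s7}.
Refine {s1,s2,s4,s5} on symbol a: members go to different blocks, giving {s1,s4} and {s2,s5}.
Split {s2,s5} by δ(·,b) → {s2} and {s5}.
The partition is now stable with 6 blocks: {s6} | {s1,s4} | {s3} | {s7} | {s2} | {s5}.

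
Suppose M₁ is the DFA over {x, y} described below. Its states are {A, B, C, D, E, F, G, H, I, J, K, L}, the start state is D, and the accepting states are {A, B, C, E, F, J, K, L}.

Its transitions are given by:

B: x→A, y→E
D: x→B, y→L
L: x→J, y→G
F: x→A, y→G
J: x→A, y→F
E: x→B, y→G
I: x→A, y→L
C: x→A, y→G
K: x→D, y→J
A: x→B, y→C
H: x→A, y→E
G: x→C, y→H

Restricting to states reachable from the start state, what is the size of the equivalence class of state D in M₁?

2

Reachable states from the start: {A,B,C,D,E,F,G,H,J,L}. Unreachable: {I,K} — drop them.
P0 = {A,B,C,E,F,J,L} | {D,G,H}.
Refine {A,B,C,E,F,J,L} on symbol y: members go to different blocks, giving {C,E,F,L} and {A,B,J}.
Split {D,G,H} by δ(·,x) → {D,H} and {G}.
Stable partition: {C,E,F,L} | {D,H} | {A,B,J} | {G} — 4 equivalence classes.
State D belongs to the block {D,H}, which has 2 states.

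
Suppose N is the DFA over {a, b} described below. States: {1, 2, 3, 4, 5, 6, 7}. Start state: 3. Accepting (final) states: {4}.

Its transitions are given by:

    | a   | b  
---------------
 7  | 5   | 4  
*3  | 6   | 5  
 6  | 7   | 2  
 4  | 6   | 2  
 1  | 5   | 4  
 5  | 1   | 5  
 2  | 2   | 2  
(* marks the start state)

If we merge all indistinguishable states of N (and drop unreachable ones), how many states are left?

6

All states are reachable from the start state.
P0 = {4} | {1,2,3,5,6,7}.
On input b, block {1,2,3,5,6,7} splits into {2,3,5,6} and {1,7}.
Split {2,3,5,6} by δ(·,a) → {2,3} and {5,6}.
On input a, block {2,3} splits into {2} and {3}.
On input b, block {5,6} splits into {5} and {6}.
The partition is now stable with 6 blocks: {4} | {2} | {1,7} | {5} | {3} | {6}.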